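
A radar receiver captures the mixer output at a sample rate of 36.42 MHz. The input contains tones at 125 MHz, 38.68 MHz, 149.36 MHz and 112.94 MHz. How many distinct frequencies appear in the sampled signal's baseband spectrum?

fs/2 = 18.21 MHz.
125 MHz mod fs = 15.74 MHz.
15.74 MHz ≤ fs/2 = 18.21 MHz, appears at 15.74 MHz.
38.68 MHz mod fs = 2.26 MHz.
2.26 MHz ≤ fs/2 = 18.21 MHz, appears at 2.26 MHz.
149.36 MHz mod fs = 3.68 MHz.
3.68 MHz ≤ fs/2 = 18.21 MHz, appears at 3.68 MHz.
112.94 MHz mod fs = 3.68 MHz.
3.68 MHz ≤ fs/2 = 18.21 MHz, appears at 3.68 MHz.
Distinct values: {2.26 MHz, 3.68 MHz, 15.74 MHz} → 3.

3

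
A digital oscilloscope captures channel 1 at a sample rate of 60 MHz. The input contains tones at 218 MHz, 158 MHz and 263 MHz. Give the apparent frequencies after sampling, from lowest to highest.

22 MHz, 23 MHz

fs/2 = 30 MHz.
218 MHz mod fs = 38 MHz.
38 MHz > fs/2 = 30 MHz, folds to fs − 38 MHz = 22 MHz.
158 MHz mod fs = 38 MHz.
38 MHz > fs/2 = 30 MHz, folds to fs − 38 MHz = 22 MHz.
263 MHz mod fs = 23 MHz.
23 MHz ≤ fs/2 = 30 MHz, appears at 23 MHz.
Distinct values: {22 MHz, 23 MHz}.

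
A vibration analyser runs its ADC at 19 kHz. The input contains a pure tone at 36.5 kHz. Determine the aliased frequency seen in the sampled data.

1.5 kHz

36.5 kHz mod fs = 17.5 kHz.
17.5 kHz > fs/2 = 9.5 kHz, folds to fs − 17.5 kHz = 1.5 kHz.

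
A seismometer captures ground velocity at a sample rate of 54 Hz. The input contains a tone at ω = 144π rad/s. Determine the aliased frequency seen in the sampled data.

18 Hz

ω = 144π rad/s → f = ω/(2π) = 72 Hz.
72 Hz mod fs = 18 Hz.
18 Hz ≤ fs/2 = 27 Hz, appears at 18 Hz.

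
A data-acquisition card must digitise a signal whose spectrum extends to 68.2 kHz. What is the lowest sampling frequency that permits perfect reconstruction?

136.4 kHz

Nyquist rate = 2 × 68.2 kHz = 136.4 kHz.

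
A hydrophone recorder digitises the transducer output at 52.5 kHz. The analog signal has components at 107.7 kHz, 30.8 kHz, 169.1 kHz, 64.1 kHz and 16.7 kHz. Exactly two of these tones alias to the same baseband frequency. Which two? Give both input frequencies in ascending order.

fs/2 = 26.25 kHz.
107.7 kHz mod fs = 2.7 kHz.
2.7 kHz ≤ fs/2 = 26.25 kHz, appears at 2.7 kHz.
30.8 kHz > fs/2 = 26.25 kHz, folds to fs − 30.8 kHz = 21.7 kHz.
169.1 kHz mod fs = 11.6 kHz.
11.6 kHz ≤ fs/2 = 26.25 kHz, appears at 11.6 kHz.
64.1 kHz mod fs = 11.6 kHz.
11.6 kHz ≤ fs/2 = 26.25 kHz, appears at 11.6 kHz.
16.7 kHz ≤ fs/2 = 26.25 kHz, passes unchanged.
64.1 kHz and 169.1 kHz both map to 11.6 kHz.

64.1 kHz, 169.1 kHz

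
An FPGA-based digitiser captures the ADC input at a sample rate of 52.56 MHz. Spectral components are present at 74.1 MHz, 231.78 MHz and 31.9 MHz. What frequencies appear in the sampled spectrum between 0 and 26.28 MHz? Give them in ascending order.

20.66 MHz, 21.54 MHz

fs/2 = 26.28 MHz.
74.1 MHz mod fs = 21.54 MHz.
21.54 MHz ≤ fs/2 = 26.28 MHz, appears at 21.54 MHz.
231.78 MHz mod fs = 21.54 MHz.
21.54 MHz ≤ fs/2 = 26.28 MHz, appears at 21.54 MHz.
31.9 MHz > fs/2 = 26.28 MHz, folds to fs − 31.9 MHz = 20.66 MHz.
Distinct values: {20.66 MHz, 21.54 MHz}.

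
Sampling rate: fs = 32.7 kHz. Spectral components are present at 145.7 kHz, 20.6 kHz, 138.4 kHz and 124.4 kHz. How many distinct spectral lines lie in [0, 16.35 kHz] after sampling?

fs/2 = 16.35 kHz.
145.7 kHz mod fs = 14.9 kHz.
14.9 kHz ≤ fs/2 = 16.35 kHz, appears at 14.9 kHz.
20.6 kHz > fs/2 = 16.35 kHz, folds to fs − 20.6 kHz = 12.1 kHz.
138.4 kHz mod fs = 7.6 kHz.
7.6 kHz ≤ fs/2 = 16.35 kHz, appears at 7.6 kHz.
124.4 kHz mod fs = 26.3 kHz.
26.3 kHz > fs/2 = 16.35 kHz, folds to fs − 26.3 kHz = 6.4 kHz.
Distinct values: {6.4 kHz, 7.6 kHz, 12.1 kHz, 14.9 kHz} → 4.

4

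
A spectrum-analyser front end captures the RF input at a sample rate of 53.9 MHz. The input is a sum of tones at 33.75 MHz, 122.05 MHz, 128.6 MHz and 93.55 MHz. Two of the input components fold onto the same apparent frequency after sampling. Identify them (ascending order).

93.55 MHz, 122.05 MHz

fs/2 = 26.95 MHz.
33.75 MHz > fs/2 = 26.95 MHz, folds to fs − 33.75 MHz = 20.15 MHz.
122.05 MHz mod fs = 14.25 MHz.
14.25 MHz ≤ fs/2 = 26.95 MHz, appears at 14.25 MHz.
128.6 MHz mod fs = 20.8 MHz.
20.8 MHz ≤ fs/2 = 26.95 MHz, appears at 20.8 MHz.
93.55 MHz mod fs = 39.65 MHz.
39.65 MHz > fs/2 = 26.95 MHz, folds to fs − 39.65 MHz = 14.25 MHz.
93.55 MHz and 122.05 MHz both map to 14.25 MHz.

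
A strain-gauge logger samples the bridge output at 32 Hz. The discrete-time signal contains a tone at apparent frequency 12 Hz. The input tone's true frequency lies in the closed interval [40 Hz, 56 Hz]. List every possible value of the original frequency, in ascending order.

Frequencies that alias to 12 Hz are k·fs ± 12 Hz for integer k ≥ 0.
k=0: 12 Hz.
k=1: 20 Hz, 44 Hz.
k=2: 52 Hz, 76 Hz.
k=3: 84 Hz, 108 Hz.
Within [40 Hz, 56 Hz]: 44 Hz, 52 Hz.

44 Hz, 52 Hz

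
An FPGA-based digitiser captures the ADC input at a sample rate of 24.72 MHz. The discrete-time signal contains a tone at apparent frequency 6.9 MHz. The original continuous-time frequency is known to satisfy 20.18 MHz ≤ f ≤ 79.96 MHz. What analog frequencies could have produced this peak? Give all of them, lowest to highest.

Frequencies that alias to 6.9 MHz are k·fs ± 6.9 MHz for integer k ≥ 0.
k=0: 6.9 MHz.
k=1: 17.82 MHz, 31.62 MHz.
k=2: 42.54 MHz, 56.34 MHz.
k=3: 67.26 MHz, 81.06 MHz.
k=4: 91.98 MHz, 105.78 MHz.
Within [20.18 MHz, 79.96 MHz]: 31.62 MHz, 42.54 MHz, 56.34 MHz, 67.26 MHz.

31.62 MHz, 42.54 MHz, 56.34 MHz, 67.26 MHz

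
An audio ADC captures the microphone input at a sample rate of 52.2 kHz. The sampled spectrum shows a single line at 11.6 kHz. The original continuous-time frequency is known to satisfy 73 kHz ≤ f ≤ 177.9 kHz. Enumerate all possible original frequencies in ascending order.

92.8 kHz, 116 kHz, 145 kHz, 168.2 kHz

Frequencies that alias to 11.6 kHz are k·fs ± 11.6 kHz for integer k ≥ 0.
k=0: 11.6 kHz.
k=1: 40.6 kHz, 63.8 kHz.
k=2: 92.8 kHz, 116 kHz.
k=3: 145 kHz, 168.2 kHz.
k=4: 197.2 kHz, 220.4 kHz.
Within [73 kHz, 177.9 kHz]: 92.8 kHz, 116 kHz, 145 kHz, 168.2 kHz.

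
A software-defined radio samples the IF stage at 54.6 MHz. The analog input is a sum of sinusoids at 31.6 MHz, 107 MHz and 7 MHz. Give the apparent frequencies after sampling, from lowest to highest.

2.2 MHz, 7 MHz, 23 MHz

fs/2 = 27.3 MHz.
31.6 MHz > fs/2 = 27.3 MHz, folds to fs − 31.6 MHz = 23 MHz.
107 MHz mod fs = 52.4 MHz.
52.4 MHz > fs/2 = 27.3 MHz, folds to fs − 52.4 MHz = 2.2 MHz.
7 MHz ≤ fs/2 = 27.3 MHz, passes unchanged.
Distinct values: {2.2 MHz, 7 MHz, 23 MHz}.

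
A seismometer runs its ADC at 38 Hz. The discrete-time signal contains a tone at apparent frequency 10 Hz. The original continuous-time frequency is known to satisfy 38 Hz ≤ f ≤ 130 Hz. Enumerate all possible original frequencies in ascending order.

48 Hz, 66 Hz, 86 Hz, 104 Hz, 124 Hz

Frequencies that alias to 10 Hz are k·fs ± 10 Hz for integer k ≥ 0.
k=0: 10 Hz.
k=1: 28 Hz, 48 Hz.
k=2: 66 Hz, 86 Hz.
k=3: 104 Hz, 124 Hz.
k=4: 142 Hz, 162 Hz.
Within [38 Hz, 130 Hz]: 48 Hz, 66 Hz, 86 Hz, 104 Hz, 124 Hz.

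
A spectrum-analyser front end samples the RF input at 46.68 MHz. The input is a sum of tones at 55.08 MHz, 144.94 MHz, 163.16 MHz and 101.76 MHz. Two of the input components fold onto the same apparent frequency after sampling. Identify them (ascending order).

fs/2 = 23.34 MHz.
55.08 MHz mod fs = 8.4 MHz.
8.4 MHz ≤ fs/2 = 23.34 MHz, appears at 8.4 MHz.
144.94 MHz mod fs = 4.9 MHz.
4.9 MHz ≤ fs/2 = 23.34 MHz, appears at 4.9 MHz.
163.16 MHz mod fs = 23.12 MHz.
23.12 MHz ≤ fs/2 = 23.34 MHz, appears at 23.12 MHz.
101.76 MHz mod fs = 8.4 MHz.
8.4 MHz ≤ fs/2 = 23.34 MHz, appears at 8.4 MHz.
55.08 MHz and 101.76 MHz both map to 8.4 MHz.

55.08 MHz, 101.76 MHz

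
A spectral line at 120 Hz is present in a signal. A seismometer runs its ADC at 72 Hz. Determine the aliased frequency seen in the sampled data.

120 Hz mod fs = 48 Hz.
48 Hz > fs/2 = 36 Hz, folds to fs − 48 Hz = 24 Hz.

24 Hz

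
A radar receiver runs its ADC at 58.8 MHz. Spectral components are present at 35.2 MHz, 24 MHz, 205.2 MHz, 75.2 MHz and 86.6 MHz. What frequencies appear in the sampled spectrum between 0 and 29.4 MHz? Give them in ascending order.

16.4 MHz, 23.6 MHz, 24 MHz, 27.8 MHz, 28.8 MHz

fs/2 = 29.4 MHz.
35.2 MHz > fs/2 = 29.4 MHz, folds to fs − 35.2 MHz = 23.6 MHz.
24 MHz ≤ fs/2 = 29.4 MHz, passes unchanged.
205.2 MHz mod fs = 28.8 MHz.
28.8 MHz ≤ fs/2 = 29.4 MHz, appears at 28.8 MHz.
75.2 MHz mod fs = 16.4 MHz.
16.4 MHz ≤ fs/2 = 29.4 MHz, appears at 16.4 MHz.
86.6 MHz mod fs = 27.8 MHz.
27.8 MHz ≤ fs/2 = 29.4 MHz, appears at 27.8 MHz.
Distinct values: {16.4 MHz, 23.6 MHz, 24 MHz, 27.8 MHz, 28.8 MHz}.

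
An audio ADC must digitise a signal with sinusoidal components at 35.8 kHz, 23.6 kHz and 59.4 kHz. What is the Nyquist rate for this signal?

Highest-frequency component: 59.4 kHz.
Nyquist rate = 2 × 59.4 kHz = 118.8 kHz.

118.8 kHz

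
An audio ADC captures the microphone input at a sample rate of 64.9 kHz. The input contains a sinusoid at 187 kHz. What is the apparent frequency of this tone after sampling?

7.7 kHz

187 kHz mod fs = 57.2 kHz.
57.2 kHz > fs/2 = 32.45 kHz, folds to fs − 57.2 kHz = 7.7 kHz.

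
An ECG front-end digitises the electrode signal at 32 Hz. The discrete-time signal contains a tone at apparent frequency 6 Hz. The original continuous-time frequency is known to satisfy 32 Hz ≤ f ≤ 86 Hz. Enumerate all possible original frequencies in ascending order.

Frequencies that alias to 6 Hz are k·fs ± 6 Hz for integer k ≥ 0.
k=0: 6 Hz.
k=1: 26 Hz, 38 Hz.
k=2: 58 Hz, 70 Hz.
k=3: 90 Hz, 102 Hz.
Within [32 Hz, 86 Hz]: 38 Hz, 58 Hz, 70 Hz.

38 Hz, 58 Hz, 70 Hz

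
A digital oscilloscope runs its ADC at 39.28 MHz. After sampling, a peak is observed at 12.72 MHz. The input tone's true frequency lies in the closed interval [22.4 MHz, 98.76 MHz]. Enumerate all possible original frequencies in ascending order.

26.56 MHz, 52 MHz, 65.84 MHz, 91.28 MHz

Frequencies that alias to 12.72 MHz are k·fs ± 12.72 MHz for integer k ≥ 0.
k=0: 12.72 MHz.
k=1: 26.56 MHz, 52 MHz.
k=2: 65.84 MHz, 91.28 MHz.
k=3: 105.12 MHz, 130.56 MHz.
Within [22.4 MHz, 98.76 MHz]: 26.56 MHz, 52 MHz, 65.84 MHz, 91.28 MHz.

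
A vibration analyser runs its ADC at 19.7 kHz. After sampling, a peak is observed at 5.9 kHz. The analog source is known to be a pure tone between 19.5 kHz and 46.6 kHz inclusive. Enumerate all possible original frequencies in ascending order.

Frequencies that alias to 5.9 kHz are k·fs ± 5.9 kHz for integer k ≥ 0.
k=0: 5.9 kHz.
k=1: 13.8 kHz, 25.6 kHz.
k=2: 33.5 kHz, 45.3 kHz.
k=3: 53.2 kHz, 65 kHz.
Within [19.5 kHz, 46.6 kHz]: 25.6 kHz, 33.5 kHz, 45.3 kHz.

25.6 kHz, 33.5 kHz, 45.3 kHz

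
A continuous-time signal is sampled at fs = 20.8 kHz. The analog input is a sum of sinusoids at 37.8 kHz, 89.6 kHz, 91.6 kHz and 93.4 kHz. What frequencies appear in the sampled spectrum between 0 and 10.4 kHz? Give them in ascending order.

3.8 kHz, 6.4 kHz, 8.4 kHz, 10.2 kHz

fs/2 = 10.4 kHz.
37.8 kHz mod fs = 17 kHz.
17 kHz > fs/2 = 10.4 kHz, folds to fs − 17 kHz = 3.8 kHz.
89.6 kHz mod fs = 6.4 kHz.
6.4 kHz ≤ fs/2 = 10.4 kHz, appears at 6.4 kHz.
91.6 kHz mod fs = 8.4 kHz.
8.4 kHz ≤ fs/2 = 10.4 kHz, appears at 8.4 kHz.
93.4 kHz mod fs = 10.2 kHz.
10.2 kHz ≤ fs/2 = 10.4 kHz, appears at 10.2 kHz.
Distinct values: {3.8 kHz, 6.4 kHz, 8.4 kHz, 10.2 kHz}.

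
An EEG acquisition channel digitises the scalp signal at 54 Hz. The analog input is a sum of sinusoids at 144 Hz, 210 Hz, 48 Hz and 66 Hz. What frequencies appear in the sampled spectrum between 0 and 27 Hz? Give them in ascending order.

fs/2 = 27 Hz.
144 Hz mod fs = 36 Hz.
36 Hz > fs/2 = 27 Hz, folds to fs − 36 Hz = 18 Hz.
210 Hz mod fs = 48 Hz.
48 Hz > fs/2 = 27 Hz, folds to fs − 48 Hz = 6 Hz.
48 Hz > fs/2 = 27 Hz, folds to fs − 48 Hz = 6 Hz.
66 Hz mod fs = 12 Hz.
12 Hz ≤ fs/2 = 27 Hz, appears at 12 Hz.
Distinct values: {6 Hz, 12 Hz, 18 Hz}.

6 Hz, 12 Hz, 18 Hz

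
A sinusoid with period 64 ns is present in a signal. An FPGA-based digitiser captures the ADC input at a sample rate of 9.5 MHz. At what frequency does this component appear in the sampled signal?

3.375 MHz

T = 64 ns → f = 1/T = 15.625 MHz.
15.625 MHz mod fs = 6.125 MHz.
6.125 MHz > fs/2 = 4.75 MHz, folds to fs − 6.125 MHz = 3.375 MHz.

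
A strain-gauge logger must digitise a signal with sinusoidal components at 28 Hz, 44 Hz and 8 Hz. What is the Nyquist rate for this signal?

Highest-frequency component: 44 Hz.
Nyquist rate = 2 × 44 Hz = 88 Hz.

88 Hz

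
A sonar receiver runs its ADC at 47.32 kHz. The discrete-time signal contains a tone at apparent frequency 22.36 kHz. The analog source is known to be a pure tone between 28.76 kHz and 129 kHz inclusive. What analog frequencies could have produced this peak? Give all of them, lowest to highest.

69.68 kHz, 72.28 kHz, 117 kHz, 119.6 kHz

Frequencies that alias to 22.36 kHz are k·fs ± 22.36 kHz for integer k ≥ 0.
k=0: 22.36 kHz.
k=1: 24.96 kHz, 69.68 kHz.
k=2: 72.28 kHz, 117 kHz.
k=3: 119.6 kHz, 164.32 kHz.
k=4: 166.92 kHz, 211.64 kHz.
Within [28.76 kHz, 129 kHz]: 69.68 kHz, 72.28 kHz, 117 kHz, 119.6 kHz.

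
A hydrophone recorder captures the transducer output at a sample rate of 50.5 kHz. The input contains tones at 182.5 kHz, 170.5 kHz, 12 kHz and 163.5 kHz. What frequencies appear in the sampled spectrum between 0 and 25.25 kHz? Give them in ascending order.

fs/2 = 25.25 kHz.
182.5 kHz mod fs = 31 kHz.
31 kHz > fs/2 = 25.25 kHz, folds to fs − 31 kHz = 19.5 kHz.
170.5 kHz mod fs = 19 kHz.
19 kHz ≤ fs/2 = 25.25 kHz, appears at 19 kHz.
12 kHz ≤ fs/2 = 25.25 kHz, passes unchanged.
163.5 kHz mod fs = 12 kHz.
12 kHz ≤ fs/2 = 25.25 kHz, appears at 12 kHz.
Distinct values: {12 kHz, 19 kHz, 19.5 kHz}.

12 kHz, 19 kHz, 19.5 kHz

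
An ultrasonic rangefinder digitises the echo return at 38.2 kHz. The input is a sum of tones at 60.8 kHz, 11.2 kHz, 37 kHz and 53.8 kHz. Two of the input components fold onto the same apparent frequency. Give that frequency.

15.6 kHz

fs/2 = 19.1 kHz.
60.8 kHz mod fs = 22.6 kHz.
22.6 kHz > fs/2 = 19.1 kHz, folds to fs − 22.6 kHz = 15.6 kHz.
11.2 kHz ≤ fs/2 = 19.1 kHz, passes unchanged.
37 kHz > fs/2 = 19.1 kHz, folds to fs − 37 kHz = 1.2 kHz.
53.8 kHz mod fs = 15.6 kHz.
15.6 kHz ≤ fs/2 = 19.1 kHz, appears at 15.6 kHz.
53.8 kHz and 60.8 kHz both map to 15.6 kHz.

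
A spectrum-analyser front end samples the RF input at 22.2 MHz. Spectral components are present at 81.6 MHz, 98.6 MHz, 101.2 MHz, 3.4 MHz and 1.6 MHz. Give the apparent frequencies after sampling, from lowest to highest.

fs/2 = 11.1 MHz.
81.6 MHz mod fs = 15 MHz.
15 MHz > fs/2 = 11.1 MHz, folds to fs − 15 MHz = 7.2 MHz.
98.6 MHz mod fs = 9.8 MHz.
9.8 MHz ≤ fs/2 = 11.1 MHz, appears at 9.8 MHz.
101.2 MHz mod fs = 12.4 MHz.
12.4 MHz > fs/2 = 11.1 MHz, folds to fs − 12.4 MHz = 9.8 MHz.
3.4 MHz ≤ fs/2 = 11.1 MHz, passes unchanged.
1.6 MHz ≤ fs/2 = 11.1 MHz, passes unchanged.
Distinct values: {1.6 MHz, 3.4 MHz, 7.2 MHz, 9.8 MHz}.

1.6 MHz, 3.4 MHz, 7.2 MHz, 9.8 MHz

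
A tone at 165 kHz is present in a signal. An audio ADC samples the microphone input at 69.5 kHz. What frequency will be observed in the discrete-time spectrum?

165 kHz mod fs = 26 kHz.
26 kHz ≤ fs/2 = 34.75 kHz, appears at 26 kHz.

26 kHz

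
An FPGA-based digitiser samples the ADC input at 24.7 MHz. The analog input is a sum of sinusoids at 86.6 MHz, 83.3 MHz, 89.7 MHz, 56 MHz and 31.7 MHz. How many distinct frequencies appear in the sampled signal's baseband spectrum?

5

fs/2 = 12.35 MHz.
86.6 MHz mod fs = 12.5 MHz.
12.5 MHz > fs/2 = 12.35 MHz, folds to fs − 12.5 MHz = 12.2 MHz.
83.3 MHz mod fs = 9.2 MHz.
9.2 MHz ≤ fs/2 = 12.35 MHz, appears at 9.2 MHz.
89.7 MHz mod fs = 15.6 MHz.
15.6 MHz > fs/2 = 12.35 MHz, folds to fs − 15.6 MHz = 9.1 MHz.
56 MHz mod fs = 6.6 MHz.
6.6 MHz ≤ fs/2 = 12.35 MHz, appears at 6.6 MHz.
31.7 MHz mod fs = 7 MHz.
7 MHz ≤ fs/2 = 12.35 MHz, appears at 7 MHz.
Distinct values: {6.6 MHz, 7 MHz, 9.1 MHz, 9.2 MHz, 12.2 MHz} → 5.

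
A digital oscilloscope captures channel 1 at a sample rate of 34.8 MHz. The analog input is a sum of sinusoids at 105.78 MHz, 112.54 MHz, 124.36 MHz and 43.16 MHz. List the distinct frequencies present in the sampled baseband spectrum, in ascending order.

1.38 MHz, 8.14 MHz, 8.36 MHz, 14.84 MHz

fs/2 = 17.4 MHz.
105.78 MHz mod fs = 1.38 MHz.
1.38 MHz ≤ fs/2 = 17.4 MHz, appears at 1.38 MHz.
112.54 MHz mod fs = 8.14 MHz.
8.14 MHz ≤ fs/2 = 17.4 MHz, appears at 8.14 MHz.
124.36 MHz mod fs = 19.96 MHz.
19.96 MHz > fs/2 = 17.4 MHz, folds to fs − 19.96 MHz = 14.84 MHz.
43.16 MHz mod fs = 8.36 MHz.
8.36 MHz ≤ fs/2 = 17.4 MHz, appears at 8.36 MHz.
Distinct values: {1.38 MHz, 8.14 MHz, 8.36 MHz, 14.84 MHz}.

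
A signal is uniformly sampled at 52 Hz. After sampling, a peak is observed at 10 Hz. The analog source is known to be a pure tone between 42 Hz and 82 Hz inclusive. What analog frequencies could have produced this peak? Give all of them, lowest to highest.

Frequencies that alias to 10 Hz are k·fs ± 10 Hz for integer k ≥ 0.
k=0: 10 Hz.
k=1: 42 Hz, 62 Hz.
k=2: 94 Hz, 114 Hz.
Within [42 Hz, 82 Hz]: 42 Hz, 62 Hz.

42 Hz, 62 Hz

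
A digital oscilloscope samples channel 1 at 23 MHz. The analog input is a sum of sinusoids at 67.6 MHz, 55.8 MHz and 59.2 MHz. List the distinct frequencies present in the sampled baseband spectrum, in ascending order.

fs/2 = 11.5 MHz.
67.6 MHz mod fs = 21.6 MHz.
21.6 MHz > fs/2 = 11.5 MHz, folds to fs − 21.6 MHz = 1.4 MHz.
55.8 MHz mod fs = 9.8 MHz.
9.8 MHz ≤ fs/2 = 11.5 MHz, appears at 9.8 MHz.
59.2 MHz mod fs = 13.2 MHz.
13.2 MHz > fs/2 = 11.5 MHz, folds to fs − 13.2 MHz = 9.8 MHz.
Distinct values: {1.4 MHz, 9.8 MHz}.

1.4 MHz, 9.8 MHz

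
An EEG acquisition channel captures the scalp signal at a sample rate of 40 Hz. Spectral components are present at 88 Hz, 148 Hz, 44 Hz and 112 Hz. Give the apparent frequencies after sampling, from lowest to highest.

fs/2 = 20 Hz.
88 Hz mod fs = 8 Hz.
8 Hz ≤ fs/2 = 20 Hz, appears at 8 Hz.
148 Hz mod fs = 28 Hz.
28 Hz > fs/2 = 20 Hz, folds to fs − 28 Hz = 12 Hz.
44 Hz mod fs = 4 Hz.
4 Hz ≤ fs/2 = 20 Hz, appears at 4 Hz.
112 Hz mod fs = 32 Hz.
32 Hz > fs/2 = 20 Hz, folds to fs − 32 Hz = 8 Hz.
Distinct values: {4 Hz, 8 Hz, 12 Hz}.

4 Hz, 8 Hz, 12 Hz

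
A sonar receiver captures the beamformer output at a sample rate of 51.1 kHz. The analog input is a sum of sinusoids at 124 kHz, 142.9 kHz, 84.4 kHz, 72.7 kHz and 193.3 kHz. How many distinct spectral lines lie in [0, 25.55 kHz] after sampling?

fs/2 = 25.55 kHz.
124 kHz mod fs = 21.8 kHz.
21.8 kHz ≤ fs/2 = 25.55 kHz, appears at 21.8 kHz.
142.9 kHz mod fs = 40.7 kHz.
40.7 kHz > fs/2 = 25.55 kHz, folds to fs − 40.7 kHz = 10.4 kHz.
84.4 kHz mod fs = 33.3 kHz.
33.3 kHz > fs/2 = 25.55 kHz, folds to fs − 33.3 kHz = 17.8 kHz.
72.7 kHz mod fs = 21.6 kHz.
21.6 kHz ≤ fs/2 = 25.55 kHz, appears at 21.6 kHz.
193.3 kHz mod fs = 40 kHz.
40 kHz > fs/2 = 25.55 kHz, folds to fs − 40 kHz = 11.1 kHz.
Distinct values: {10.4 kHz, 11.1 kHz, 17.8 kHz, 21.6 kHz, 21.8 kHz} → 5.

5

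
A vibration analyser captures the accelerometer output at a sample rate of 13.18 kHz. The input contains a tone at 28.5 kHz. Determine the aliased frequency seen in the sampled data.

2.14 kHz

28.5 kHz mod fs = 2.14 kHz.
2.14 kHz ≤ fs/2 = 6.59 kHz, appears at 2.14 kHz.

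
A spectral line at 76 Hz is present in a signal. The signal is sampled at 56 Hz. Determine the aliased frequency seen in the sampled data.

20 Hz

76 Hz mod fs = 20 Hz.
20 Hz ≤ fs/2 = 28 Hz, appears at 20 Hz.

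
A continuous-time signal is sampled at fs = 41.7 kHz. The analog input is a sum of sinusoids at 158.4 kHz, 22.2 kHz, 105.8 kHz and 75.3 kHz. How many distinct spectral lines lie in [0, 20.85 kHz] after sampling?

fs/2 = 20.85 kHz.
158.4 kHz mod fs = 33.3 kHz.
33.3 kHz > fs/2 = 20.85 kHz, folds to fs − 33.3 kHz = 8.4 kHz.
22.2 kHz > fs/2 = 20.85 kHz, folds to fs − 22.2 kHz = 19.5 kHz.
105.8 kHz mod fs = 22.4 kHz.
22.4 kHz > fs/2 = 20.85 kHz, folds to fs − 22.4 kHz = 19.3 kHz.
75.3 kHz mod fs = 33.6 kHz.
33.6 kHz > fs/2 = 20.85 kHz, folds to fs − 33.6 kHz = 8.1 kHz.
Distinct values: {8.1 kHz, 8.4 kHz, 19.3 kHz, 19.5 kHz} → 4.

4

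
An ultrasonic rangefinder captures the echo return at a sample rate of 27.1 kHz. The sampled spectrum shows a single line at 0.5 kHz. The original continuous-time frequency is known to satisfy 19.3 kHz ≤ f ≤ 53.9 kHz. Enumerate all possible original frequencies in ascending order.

26.6 kHz, 27.6 kHz, 53.7 kHz

Frequencies that alias to 0.5 kHz are k·fs ± 0.5 kHz for integer k ≥ 0.
k=0: 0.5 kHz.
k=1: 26.6 kHz, 27.6 kHz.
k=2: 53.7 kHz, 54.7 kHz.
k=3: 80.8 kHz, 81.8 kHz.
Within [19.3 kHz, 53.9 kHz]: 26.6 kHz, 27.6 kHz, 53.7 kHz.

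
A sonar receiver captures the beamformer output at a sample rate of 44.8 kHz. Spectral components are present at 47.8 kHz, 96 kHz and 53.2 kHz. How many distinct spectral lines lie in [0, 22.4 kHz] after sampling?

fs/2 = 22.4 kHz.
47.8 kHz mod fs = 3 kHz.
3 kHz ≤ fs/2 = 22.4 kHz, appears at 3 kHz.
96 kHz mod fs = 6.4 kHz.
6.4 kHz ≤ fs/2 = 22.4 kHz, appears at 6.4 kHz.
53.2 kHz mod fs = 8.4 kHz.
8.4 kHz ≤ fs/2 = 22.4 kHz, appears at 8.4 kHz.
Distinct values: {3 kHz, 6.4 kHz, 8.4 kHz} → 3.

3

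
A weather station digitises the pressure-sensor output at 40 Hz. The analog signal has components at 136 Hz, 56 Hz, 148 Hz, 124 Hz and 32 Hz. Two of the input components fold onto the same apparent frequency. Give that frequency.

fs/2 = 20 Hz.
136 Hz mod fs = 16 Hz.
16 Hz ≤ fs/2 = 20 Hz, appears at 16 Hz.
56 Hz mod fs = 16 Hz.
16 Hz ≤ fs/2 = 20 Hz, appears at 16 Hz.
148 Hz mod fs = 28 Hz.
28 Hz > fs/2 = 20 Hz, folds to fs − 28 Hz = 12 Hz.
124 Hz mod fs = 4 Hz.
4 Hz ≤ fs/2 = 20 Hz, appears at 4 Hz.
32 Hz > fs/2 = 20 Hz, folds to fs − 32 Hz = 8 Hz.
56 Hz and 136 Hz both map to 16 Hz.

16 Hz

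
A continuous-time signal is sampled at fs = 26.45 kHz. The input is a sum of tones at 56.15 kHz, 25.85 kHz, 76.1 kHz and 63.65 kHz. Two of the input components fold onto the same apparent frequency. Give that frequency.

fs/2 = 13.225 kHz.
56.15 kHz mod fs = 3.25 kHz.
3.25 kHz ≤ fs/2 = 13.225 kHz, appears at 3.25 kHz.
25.85 kHz > fs/2 = 13.225 kHz, folds to fs − 25.85 kHz = 0.6 kHz.
76.1 kHz mod fs = 23.2 kHz.
23.2 kHz > fs/2 = 13.225 kHz, folds to fs − 23.2 kHz = 3.25 kHz.
63.65 kHz mod fs = 10.75 kHz.
10.75 kHz ≤ fs/2 = 13.225 kHz, appears at 10.75 kHz.
56.15 kHz and 76.1 kHz both map to 3.25 kHz.

3.25 kHz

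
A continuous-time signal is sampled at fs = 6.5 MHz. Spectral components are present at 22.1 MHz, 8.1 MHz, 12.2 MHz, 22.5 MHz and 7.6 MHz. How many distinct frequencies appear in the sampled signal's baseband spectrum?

fs/2 = 3.25 MHz.
22.1 MHz mod fs = 2.6 MHz.
2.6 MHz ≤ fs/2 = 3.25 MHz, appears at 2.6 MHz.
8.1 MHz mod fs = 1.6 MHz.
1.6 MHz ≤ fs/2 = 3.25 MHz, appears at 1.6 MHz.
12.2 MHz mod fs = 5.7 MHz.
5.7 MHz > fs/2 = 3.25 MHz, folds to fs − 5.7 MHz = 0.8 MHz.
22.5 MHz mod fs = 3 MHz.
3 MHz ≤ fs/2 = 3.25 MHz, appears at 3 MHz.
7.6 MHz mod fs = 1.1 MHz.
1.1 MHz ≤ fs/2 = 3.25 MHz, appears at 1.1 MHz.
Distinct values: {0.8 MHz, 1.1 MHz, 1.6 MHz, 2.6 MHz, 3 MHz} → 5.

5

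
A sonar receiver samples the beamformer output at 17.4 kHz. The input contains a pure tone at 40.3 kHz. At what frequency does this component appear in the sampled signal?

5.5 kHz

40.3 kHz mod fs = 5.5 kHz.
5.5 kHz ≤ fs/2 = 8.7 kHz, appears at 5.5 kHz.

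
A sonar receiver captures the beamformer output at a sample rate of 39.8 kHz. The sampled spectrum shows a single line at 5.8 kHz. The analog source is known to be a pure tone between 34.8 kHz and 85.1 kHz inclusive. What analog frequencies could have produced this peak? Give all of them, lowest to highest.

45.6 kHz, 73.8 kHz

Frequencies that alias to 5.8 kHz are k·fs ± 5.8 kHz for integer k ≥ 0.
k=0: 5.8 kHz.
k=1: 34 kHz, 45.6 kHz.
k=2: 73.8 kHz, 85.4 kHz.
k=3: 113.6 kHz, 125.2 kHz.
Within [34.8 kHz, 85.1 kHz]: 45.6 kHz, 73.8 kHz.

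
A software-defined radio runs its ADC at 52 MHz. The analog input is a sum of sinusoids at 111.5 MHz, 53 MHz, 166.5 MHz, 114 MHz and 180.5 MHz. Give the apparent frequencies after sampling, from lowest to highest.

fs/2 = 26 MHz.
111.5 MHz mod fs = 7.5 MHz.
7.5 MHz ≤ fs/2 = 26 MHz, appears at 7.5 MHz.
53 MHz mod fs = 1 MHz.
1 MHz ≤ fs/2 = 26 MHz, appears at 1 MHz.
166.5 MHz mod fs = 10.5 MHz.
10.5 MHz ≤ fs/2 = 26 MHz, appears at 10.5 MHz.
114 MHz mod fs = 10 MHz.
10 MHz ≤ fs/2 = 26 MHz, appears at 10 MHz.
180.5 MHz mod fs = 24.5 MHz.
24.5 MHz ≤ fs/2 = 26 MHz, appears at 24.5 MHz.
Distinct values: {1 MHz, 7.5 MHz, 10 MHz, 10.5 MHz, 24.5 MHz}.

1 MHz, 7.5 MHz, 10 MHz, 10.5 MHz, 24.5 MHz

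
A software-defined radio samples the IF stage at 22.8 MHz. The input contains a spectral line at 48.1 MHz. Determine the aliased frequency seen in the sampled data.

2.5 MHz

48.1 MHz mod fs = 2.5 MHz.
2.5 MHz ≤ fs/2 = 11.4 MHz, appears at 2.5 MHz.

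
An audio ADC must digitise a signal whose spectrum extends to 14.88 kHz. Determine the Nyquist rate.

29.76 kHz

Nyquist rate = 2 × 14.88 kHz = 29.76 kHz.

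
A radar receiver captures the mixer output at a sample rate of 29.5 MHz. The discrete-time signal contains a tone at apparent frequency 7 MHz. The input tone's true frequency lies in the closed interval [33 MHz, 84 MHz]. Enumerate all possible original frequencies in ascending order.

Frequencies that alias to 7 MHz are k·fs ± 7 MHz for integer k ≥ 0.
k=0: 7 MHz.
k=1: 22.5 MHz, 36.5 MHz.
k=2: 52 MHz, 66 MHz.
k=3: 81.5 MHz, 95.5 MHz.
k=4: 111 MHz, 125 MHz.
Within [33 MHz, 84 MHz]: 36.5 MHz, 52 MHz, 66 MHz, 81.5 MHz.

36.5 MHz, 52 MHz, 66 MHz, 81.5 MHz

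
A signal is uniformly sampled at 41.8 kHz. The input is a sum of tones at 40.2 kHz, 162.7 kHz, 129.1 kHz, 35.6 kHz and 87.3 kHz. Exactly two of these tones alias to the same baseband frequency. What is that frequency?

3.7 kHz

fs/2 = 20.9 kHz.
40.2 kHz > fs/2 = 20.9 kHz, folds to fs − 40.2 kHz = 1.6 kHz.
162.7 kHz mod fs = 37.3 kHz.
37.3 kHz > fs/2 = 20.9 kHz, folds to fs − 37.3 kHz = 4.5 kHz.
129.1 kHz mod fs = 3.7 kHz.
3.7 kHz ≤ fs/2 = 20.9 kHz, appears at 3.7 kHz.
35.6 kHz > fs/2 = 20.9 kHz, folds to fs − 35.6 kHz = 6.2 kHz.
87.3 kHz mod fs = 3.7 kHz.
3.7 kHz ≤ fs/2 = 20.9 kHz, appears at 3.7 kHz.
87.3 kHz and 129.1 kHz both map to 3.7 kHz.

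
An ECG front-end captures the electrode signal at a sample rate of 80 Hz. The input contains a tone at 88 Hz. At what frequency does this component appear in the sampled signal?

88 Hz mod fs = 8 Hz.
8 Hz ≤ fs/2 = 40 Hz, appears at 8 Hz.

8 Hz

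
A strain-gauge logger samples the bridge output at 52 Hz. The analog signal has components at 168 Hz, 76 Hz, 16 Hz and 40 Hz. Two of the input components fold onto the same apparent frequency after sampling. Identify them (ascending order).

fs/2 = 26 Hz.
168 Hz mod fs = 12 Hz.
12 Hz ≤ fs/2 = 26 Hz, appears at 12 Hz.
76 Hz mod fs = 24 Hz.
24 Hz ≤ fs/2 = 26 Hz, appears at 24 Hz.
16 Hz ≤ fs/2 = 26 Hz, passes unchanged.
40 Hz > fs/2 = 26 Hz, folds to fs − 40 Hz = 12 Hz.
40 Hz and 168 Hz both map to 12 Hz.

40 Hz, 168 Hz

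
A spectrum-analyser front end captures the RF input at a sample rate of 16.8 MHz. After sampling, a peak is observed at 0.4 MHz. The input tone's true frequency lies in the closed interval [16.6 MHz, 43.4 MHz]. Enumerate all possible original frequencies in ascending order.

17.2 MHz, 33.2 MHz, 34 MHz

Frequencies that alias to 0.4 MHz are k·fs ± 0.4 MHz for integer k ≥ 0.
k=0: 0.4 MHz.
k=1: 16.4 MHz, 17.2 MHz.
k=2: 33.2 MHz, 34 MHz.
k=3: 50 MHz, 50.8 MHz.
Within [16.6 MHz, 43.4 MHz]: 17.2 MHz, 33.2 MHz, 34 MHz.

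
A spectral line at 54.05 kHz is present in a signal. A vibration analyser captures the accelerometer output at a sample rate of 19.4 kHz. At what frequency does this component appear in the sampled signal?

54.05 kHz mod fs = 15.25 kHz.
15.25 kHz > fs/2 = 9.7 kHz, folds to fs − 15.25 kHz = 4.15 kHz.

4.15 kHz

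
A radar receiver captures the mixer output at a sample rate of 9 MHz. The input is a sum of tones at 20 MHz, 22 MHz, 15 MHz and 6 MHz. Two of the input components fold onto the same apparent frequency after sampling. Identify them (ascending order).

fs/2 = 4.5 MHz.
20 MHz mod fs = 2 MHz.
2 MHz ≤ fs/2 = 4.5 MHz, appears at 2 MHz.
22 MHz mod fs = 4 MHz.
4 MHz ≤ fs/2 = 4.5 MHz, appears at 4 MHz.
15 MHz mod fs = 6 MHz.
6 MHz > fs/2 = 4.5 MHz, folds to fs − 6 MHz = 3 MHz.
6 MHz > fs/2 = 4.5 MHz, folds to fs − 6 MHz = 3 MHz.
6 MHz and 15 MHz both map to 3 MHz.

6 MHz, 15 MHz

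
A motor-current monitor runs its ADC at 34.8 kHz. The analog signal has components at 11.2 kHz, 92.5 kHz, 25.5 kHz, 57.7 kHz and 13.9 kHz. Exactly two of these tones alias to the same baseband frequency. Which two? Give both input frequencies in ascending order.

57.7 kHz, 92.5 kHz

fs/2 = 17.4 kHz.
11.2 kHz ≤ fs/2 = 17.4 kHz, passes unchanged.
92.5 kHz mod fs = 22.9 kHz.
22.9 kHz > fs/2 = 17.4 kHz, folds to fs − 22.9 kHz = 11.9 kHz.
25.5 kHz > fs/2 = 17.4 kHz, folds to fs − 25.5 kHz = 9.3 kHz.
57.7 kHz mod fs = 22.9 kHz.
22.9 kHz > fs/2 = 17.4 kHz, folds to fs − 22.9 kHz = 11.9 kHz.
13.9 kHz ≤ fs/2 = 17.4 kHz, passes unchanged.
57.7 kHz and 92.5 kHz both map to 11.9 kHz.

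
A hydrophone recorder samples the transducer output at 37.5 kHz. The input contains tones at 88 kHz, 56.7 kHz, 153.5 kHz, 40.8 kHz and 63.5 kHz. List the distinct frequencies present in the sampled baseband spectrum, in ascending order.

3.3 kHz, 3.5 kHz, 11.5 kHz, 13 kHz, 18.3 kHz

fs/2 = 18.75 kHz.
88 kHz mod fs = 13 kHz.
13 kHz ≤ fs/2 = 18.75 kHz, appears at 13 kHz.
56.7 kHz mod fs = 19.2 kHz.
19.2 kHz > fs/2 = 18.75 kHz, folds to fs − 19.2 kHz = 18.3 kHz.
153.5 kHz mod fs = 3.5 kHz.
3.5 kHz ≤ fs/2 = 18.75 kHz, appears at 3.5 kHz.
40.8 kHz mod fs = 3.3 kHz.
3.3 kHz ≤ fs/2 = 18.75 kHz, appears at 3.3 kHz.
63.5 kHz mod fs = 26 kHz.
26 kHz > fs/2 = 18.75 kHz, folds to fs − 26 kHz = 11.5 kHz.
Distinct values: {3.3 kHz, 3.5 kHz, 11.5 kHz, 13 kHz, 18.3 kHz}.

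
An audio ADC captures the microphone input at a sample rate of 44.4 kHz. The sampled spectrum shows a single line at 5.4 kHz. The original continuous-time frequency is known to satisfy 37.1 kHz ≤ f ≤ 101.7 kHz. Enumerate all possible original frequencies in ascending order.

39 kHz, 49.8 kHz, 83.4 kHz, 94.2 kHz

Frequencies that alias to 5.4 kHz are k·fs ± 5.4 kHz for integer k ≥ 0.
k=0: 5.4 kHz.
k=1: 39 kHz, 49.8 kHz.
k=2: 83.4 kHz, 94.2 kHz.
k=3: 127.8 kHz, 138.6 kHz.
Within [37.1 kHz, 101.7 kHz]: 39 kHz, 49.8 kHz, 83.4 kHz, 94.2 kHz.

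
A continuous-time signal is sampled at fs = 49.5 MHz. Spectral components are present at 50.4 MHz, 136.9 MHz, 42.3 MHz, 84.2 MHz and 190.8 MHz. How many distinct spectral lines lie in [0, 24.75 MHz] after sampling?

4

fs/2 = 24.75 MHz.
50.4 MHz mod fs = 0.9 MHz.
0.9 MHz ≤ fs/2 = 24.75 MHz, appears at 0.9 MHz.
136.9 MHz mod fs = 37.9 MHz.
37.9 MHz > fs/2 = 24.75 MHz, folds to fs − 37.9 MHz = 11.6 MHz.
42.3 MHz > fs/2 = 24.75 MHz, folds to fs − 42.3 MHz = 7.2 MHz.
84.2 MHz mod fs = 34.7 MHz.
34.7 MHz > fs/2 = 24.75 MHz, folds to fs − 34.7 MHz = 14.8 MHz.
190.8 MHz mod fs = 42.3 MHz.
42.3 MHz > fs/2 = 24.75 MHz, folds to fs − 42.3 MHz = 7.2 MHz.
Distinct values: {0.9 MHz, 7.2 MHz, 11.6 MHz, 14.8 MHz} → 4.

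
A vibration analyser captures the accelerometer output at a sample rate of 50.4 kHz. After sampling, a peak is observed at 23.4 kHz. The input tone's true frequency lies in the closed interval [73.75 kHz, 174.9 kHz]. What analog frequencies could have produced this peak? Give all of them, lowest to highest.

73.8 kHz, 77.4 kHz, 124.2 kHz, 127.8 kHz, 174.6 kHz

Frequencies that alias to 23.4 kHz are k·fs ± 23.4 kHz for integer k ≥ 0.
k=0: 23.4 kHz.
k=1: 27 kHz, 73.8 kHz.
k=2: 77.4 kHz, 124.2 kHz.
k=3: 127.8 kHz, 174.6 kHz.
k=4: 178.2 kHz, 225 kHz.
Within [73.75 kHz, 174.9 kHz]: 73.8 kHz, 77.4 kHz, 124.2 kHz, 127.8 kHz, 174.6 kHz.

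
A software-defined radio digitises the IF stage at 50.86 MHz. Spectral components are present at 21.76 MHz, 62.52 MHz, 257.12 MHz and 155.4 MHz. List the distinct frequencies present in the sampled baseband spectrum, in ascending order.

fs/2 = 25.43 MHz.
21.76 MHz ≤ fs/2 = 25.43 MHz, passes unchanged.
62.52 MHz mod fs = 11.66 MHz.
11.66 MHz ≤ fs/2 = 25.43 MHz, appears at 11.66 MHz.
257.12 MHz mod fs = 2.82 MHz.
2.82 MHz ≤ fs/2 = 25.43 MHz, appears at 2.82 MHz.
155.4 MHz mod fs = 2.82 MHz.
2.82 MHz ≤ fs/2 = 25.43 MHz, appears at 2.82 MHz.
Distinct values: {2.82 MHz, 11.66 MHz, 21.76 MHz}.

2.82 MHz, 11.66 MHz, 21.76 MHz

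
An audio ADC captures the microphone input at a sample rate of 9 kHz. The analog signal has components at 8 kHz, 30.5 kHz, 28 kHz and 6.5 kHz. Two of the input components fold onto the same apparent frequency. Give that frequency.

fs/2 = 4.5 kHz.
8 kHz > fs/2 = 4.5 kHz, folds to fs − 8 kHz = 1 kHz.
30.5 kHz mod fs = 3.5 kHz.
3.5 kHz ≤ fs/2 = 4.5 kHz, appears at 3.5 kHz.
28 kHz mod fs = 1 kHz.
1 kHz ≤ fs/2 = 4.5 kHz, appears at 1 kHz.
6.5 kHz > fs/2 = 4.5 kHz, folds to fs − 6.5 kHz = 2.5 kHz.
8 kHz and 28 kHz both map to 1 kHz.

1 kHz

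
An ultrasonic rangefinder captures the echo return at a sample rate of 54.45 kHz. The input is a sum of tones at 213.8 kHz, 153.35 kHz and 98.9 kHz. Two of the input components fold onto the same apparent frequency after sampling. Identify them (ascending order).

98.9 kHz, 153.35 kHz

fs/2 = 27.225 kHz.
213.8 kHz mod fs = 50.45 kHz.
50.45 kHz > fs/2 = 27.225 kHz, folds to fs − 50.45 kHz = 4 kHz.
153.35 kHz mod fs = 44.45 kHz.
44.45 kHz > fs/2 = 27.225 kHz, folds to fs − 44.45 kHz = 10 kHz.
98.9 kHz mod fs = 44.45 kHz.
44.45 kHz > fs/2 = 27.225 kHz, folds to fs − 44.45 kHz = 10 kHz.
98.9 kHz and 153.35 kHz both map to 10 kHz.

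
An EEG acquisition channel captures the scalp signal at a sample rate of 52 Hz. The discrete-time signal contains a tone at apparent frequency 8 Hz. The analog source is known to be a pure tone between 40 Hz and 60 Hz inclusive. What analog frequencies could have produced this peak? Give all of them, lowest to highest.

44 Hz, 60 Hz

Frequencies that alias to 8 Hz are k·fs ± 8 Hz for integer k ≥ 0.
k=0: 8 Hz.
k=1: 44 Hz, 60 Hz.
k=2: 96 Hz, 112 Hz.
Within [40 Hz, 60 Hz]: 44 Hz, 60 Hz.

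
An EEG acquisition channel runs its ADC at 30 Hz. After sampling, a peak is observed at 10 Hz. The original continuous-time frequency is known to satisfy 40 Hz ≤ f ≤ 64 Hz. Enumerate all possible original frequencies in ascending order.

Frequencies that alias to 10 Hz are k·fs ± 10 Hz for integer k ≥ 0.
k=0: 10 Hz.
k=1: 20 Hz, 40 Hz.
k=2: 50 Hz, 70 Hz.
k=3: 80 Hz, 100 Hz.
Within [40 Hz, 64 Hz]: 40 Hz, 50 Hz.

40 Hz, 50 Hz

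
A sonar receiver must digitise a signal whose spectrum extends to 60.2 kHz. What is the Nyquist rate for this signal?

Nyquist rate = 2 × 60.2 kHz = 120.4 kHz.

120.4 kHz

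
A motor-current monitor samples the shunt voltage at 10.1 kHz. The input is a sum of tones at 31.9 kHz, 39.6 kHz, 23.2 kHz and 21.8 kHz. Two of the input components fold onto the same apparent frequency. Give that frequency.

1.6 kHz

fs/2 = 5.05 kHz.
31.9 kHz mod fs = 1.6 kHz.
1.6 kHz ≤ fs/2 = 5.05 kHz, appears at 1.6 kHz.
39.6 kHz mod fs = 9.3 kHz.
9.3 kHz > fs/2 = 5.05 kHz, folds to fs − 9.3 kHz = 0.8 kHz.
23.2 kHz mod fs = 3 kHz.
3 kHz ≤ fs/2 = 5.05 kHz, appears at 3 kHz.
21.8 kHz mod fs = 1.6 kHz.
1.6 kHz ≤ fs/2 = 5.05 kHz, appears at 1.6 kHz.
21.8 kHz and 31.9 kHz both map to 1.6 kHz.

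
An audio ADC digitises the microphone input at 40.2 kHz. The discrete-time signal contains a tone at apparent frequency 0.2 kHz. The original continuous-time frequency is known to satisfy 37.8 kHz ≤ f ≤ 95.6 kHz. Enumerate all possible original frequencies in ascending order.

40 kHz, 40.4 kHz, 80.2 kHz, 80.6 kHz

Frequencies that alias to 0.2 kHz are k·fs ± 0.2 kHz for integer k ≥ 0.
k=0: 0.2 kHz.
k=1: 40 kHz, 40.4 kHz.
k=2: 80.2 kHz, 80.6 kHz.
k=3: 120.4 kHz, 120.8 kHz.
Within [37.8 kHz, 95.6 kHz]: 40 kHz, 40.4 kHz, 80.2 kHz, 80.6 kHz.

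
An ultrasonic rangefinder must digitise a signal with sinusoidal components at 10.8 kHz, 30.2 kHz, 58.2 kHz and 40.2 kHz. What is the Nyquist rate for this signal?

Highest-frequency component: 58.2 kHz.
Nyquist rate = 2 × 58.2 kHz = 116.4 kHz.

116.4 kHz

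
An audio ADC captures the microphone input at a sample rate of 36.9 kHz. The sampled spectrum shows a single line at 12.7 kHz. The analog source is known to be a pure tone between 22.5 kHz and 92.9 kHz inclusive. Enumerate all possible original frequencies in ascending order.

Frequencies that alias to 12.7 kHz are k·fs ± 12.7 kHz for integer k ≥ 0.
k=0: 12.7 kHz.
k=1: 24.2 kHz, 49.6 kHz.
k=2: 61.1 kHz, 86.5 kHz.
k=3: 98 kHz, 123.4 kHz.
Within [22.5 kHz, 92.9 kHz]: 24.2 kHz, 49.6 kHz, 61.1 kHz, 86.5 kHz.

24.2 kHz, 49.6 kHz, 61.1 kHz, 86.5 kHz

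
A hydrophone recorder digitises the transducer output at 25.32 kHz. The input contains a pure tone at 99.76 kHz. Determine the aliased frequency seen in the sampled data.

99.76 kHz mod fs = 23.8 kHz.
23.8 kHz > fs/2 = 12.66 kHz, folds to fs − 23.8 kHz = 1.52 kHz.

1.52 kHz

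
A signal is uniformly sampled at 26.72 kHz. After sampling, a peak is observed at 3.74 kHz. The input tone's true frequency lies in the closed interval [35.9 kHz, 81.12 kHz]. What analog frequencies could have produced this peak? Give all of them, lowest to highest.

49.7 kHz, 57.18 kHz, 76.42 kHz

Frequencies that alias to 3.74 kHz are k·fs ± 3.74 kHz for integer k ≥ 0.
k=0: 3.74 kHz.
k=1: 22.98 kHz, 30.46 kHz.
k=2: 49.7 kHz, 57.18 kHz.
k=3: 76.42 kHz, 83.9 kHz.
k=4: 103.14 kHz, 110.62 kHz.
Within [35.9 kHz, 81.12 kHz]: 49.7 kHz, 57.18 kHz, 76.42 kHz.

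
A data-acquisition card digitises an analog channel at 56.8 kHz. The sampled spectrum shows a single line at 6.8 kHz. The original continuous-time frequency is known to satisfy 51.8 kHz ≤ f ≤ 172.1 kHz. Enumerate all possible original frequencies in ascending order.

63.6 kHz, 106.8 kHz, 120.4 kHz, 163.6 kHz

Frequencies that alias to 6.8 kHz are k·fs ± 6.8 kHz for integer k ≥ 0.
k=0: 6.8 kHz.
k=1: 50 kHz, 63.6 kHz.
k=2: 106.8 kHz, 120.4 kHz.
k=3: 163.6 kHz, 177.2 kHz.
k=4: 220.4 kHz, 234 kHz.
Within [51.8 kHz, 172.1 kHz]: 63.6 kHz, 106.8 kHz, 120.4 kHz, 163.6 kHz.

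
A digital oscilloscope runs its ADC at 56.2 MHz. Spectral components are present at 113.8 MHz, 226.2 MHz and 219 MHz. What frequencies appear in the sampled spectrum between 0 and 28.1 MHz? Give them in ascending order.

fs/2 = 28.1 MHz.
113.8 MHz mod fs = 1.4 MHz.
1.4 MHz ≤ fs/2 = 28.1 MHz, appears at 1.4 MHz.
226.2 MHz mod fs = 1.4 MHz.
1.4 MHz ≤ fs/2 = 28.1 MHz, appears at 1.4 MHz.
219 MHz mod fs = 50.4 MHz.
50.4 MHz > fs/2 = 28.1 MHz, folds to fs − 50.4 MHz = 5.8 MHz.
Distinct values: {1.4 MHz, 5.8 MHz}.

1.4 MHz, 5.8 MHz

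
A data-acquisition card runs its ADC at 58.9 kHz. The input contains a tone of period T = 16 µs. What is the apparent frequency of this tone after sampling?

T = 16 µs → f = 1/T = 62.5 kHz.
62.5 kHz mod fs = 3.6 kHz.
3.6 kHz ≤ fs/2 = 29.45 kHz, appears at 3.6 kHz.

3.6 kHz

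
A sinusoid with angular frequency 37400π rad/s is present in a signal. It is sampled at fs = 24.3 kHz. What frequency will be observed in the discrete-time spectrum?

5.6 kHz

ω = 37400π rad/s → f = ω/(2π) = 18700 Hz = 18.7 kHz.
18.7 kHz > fs/2 = 12.15 kHz, folds to fs − 18.7 kHz = 5.6 kHz.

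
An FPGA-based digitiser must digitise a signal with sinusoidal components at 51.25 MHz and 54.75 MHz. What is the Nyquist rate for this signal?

Highest-frequency component: 54.75 MHz.
Nyquist rate = 2 × 54.75 MHz = 109.5 MHz.

109.5 MHz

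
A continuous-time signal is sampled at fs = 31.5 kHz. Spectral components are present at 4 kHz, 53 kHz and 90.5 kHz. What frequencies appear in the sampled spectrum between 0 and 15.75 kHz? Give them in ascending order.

fs/2 = 15.75 kHz.
4 kHz ≤ fs/2 = 15.75 kHz, passes unchanged.
53 kHz mod fs = 21.5 kHz.
21.5 kHz > fs/2 = 15.75 kHz, folds to fs − 21.5 kHz = 10 kHz.
90.5 kHz mod fs = 27.5 kHz.
27.5 kHz > fs/2 = 15.75 kHz, folds to fs − 27.5 kHz = 4 kHz.
Distinct values: {4 kHz, 10 kHz}.

4 kHz, 10 kHz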